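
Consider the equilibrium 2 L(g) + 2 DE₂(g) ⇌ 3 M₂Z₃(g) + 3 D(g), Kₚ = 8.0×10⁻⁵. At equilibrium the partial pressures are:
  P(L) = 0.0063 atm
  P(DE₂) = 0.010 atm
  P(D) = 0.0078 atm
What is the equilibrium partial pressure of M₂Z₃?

At equilibrium, Kₚ = P(M₂Z₃)³·P(D)³ / (P(L)²·P(DE₂)²) = 8.0×10⁻⁵.
(P(M₂Z₃))³·(0.0078)³ / ((0.0063)²·(0.010)²) = 8.0×10⁻⁵
P(M₂Z₃)³ = 6.69×10⁻⁷ ⇒ P(M₂Z₃) = 0.0087 atm

P(M₂Z₃) = 0.0087 atm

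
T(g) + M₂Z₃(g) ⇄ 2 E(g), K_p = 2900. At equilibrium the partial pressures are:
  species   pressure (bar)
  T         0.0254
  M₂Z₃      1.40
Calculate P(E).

P(E) = 10.2 bar

At equilibrium, K_p = P(E)² / (P(T)·P(M₂Z₃)) = 2900.
(P(E))² / ((0.0254)·(1.40)) = 2900
P(E)² = 103 ⇒ P(E) = 10.2 bar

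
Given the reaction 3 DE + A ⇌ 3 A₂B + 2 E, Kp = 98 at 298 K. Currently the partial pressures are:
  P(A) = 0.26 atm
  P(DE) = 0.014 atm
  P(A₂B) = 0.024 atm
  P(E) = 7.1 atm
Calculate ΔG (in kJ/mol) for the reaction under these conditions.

ΔG = 5.70 kJ/mol

Qp = P(A₂B)³·P(E)² / (P(DE)³·P(A)) = (0.024)³·(7.1)² / ((0.014)³·(0.26)) = 977
ΔG = RT ln(Qp/Kp) = (8.314 J mol⁻¹ K⁻¹)(298 K) × ln(977/98)
   = (2.478 kJ/mol)(2.300) = 5.70 kJ/mol
ΔG > 0, so the forward reaction is non-spontaneous (proceeds in reverse).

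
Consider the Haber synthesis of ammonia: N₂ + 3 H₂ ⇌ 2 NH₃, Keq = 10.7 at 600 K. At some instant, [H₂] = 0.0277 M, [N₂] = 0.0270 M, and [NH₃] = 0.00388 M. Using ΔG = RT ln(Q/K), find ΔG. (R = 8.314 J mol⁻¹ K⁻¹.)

Q = [NH₃]² / ([N₂]·[H₂]³) = (0.00388)² / ((0.0270)·(0.0277)³) = 26.2
ΔG = RT ln(Q/Keq) = (8.314 J mol⁻¹ K⁻¹)(600 K) × ln(26.2/10.7)
   = (4.988 kJ/mol)(0.8955) = 4.47 kJ/mol
ΔG > 0, so the forward reaction is non-spontaneous (proceeds in reverse).

ΔG = 4.47 kJ/mol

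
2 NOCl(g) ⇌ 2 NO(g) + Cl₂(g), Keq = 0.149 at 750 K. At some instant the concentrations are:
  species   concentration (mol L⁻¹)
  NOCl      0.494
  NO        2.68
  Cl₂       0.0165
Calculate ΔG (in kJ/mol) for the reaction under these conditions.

Q = [NO]²·[Cl₂] / [NOCl]² = (2.68)²·(0.0165) / (0.494)² = 0.486
ΔG = RT ln(Q/Keq) = (8.314 J mol⁻¹ K⁻¹)(750 K) × ln(0.486/0.149)
   = (6.236 kJ/mol)(1.182) = 7.37 kJ/mol
ΔG > 0, so the forward reaction is non-spontaneous (proceeds in reverse).

ΔG = 7.37 kJ/mol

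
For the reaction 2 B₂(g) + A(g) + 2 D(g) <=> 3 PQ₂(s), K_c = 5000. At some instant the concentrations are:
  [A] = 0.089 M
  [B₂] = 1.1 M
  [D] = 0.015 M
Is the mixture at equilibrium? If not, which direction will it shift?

(PQ₂ is a pure solid — omitted from Q_c.)
Q_c = 1 / ([B₂]²·[A]·[D]²) = 1 / ((1.1)²·(0.089)·(0.015)²) = 41000
Q_c = 41000 > K_c = 5000: net reverse reaction.

no; Q > K, reaction proceeds in reverse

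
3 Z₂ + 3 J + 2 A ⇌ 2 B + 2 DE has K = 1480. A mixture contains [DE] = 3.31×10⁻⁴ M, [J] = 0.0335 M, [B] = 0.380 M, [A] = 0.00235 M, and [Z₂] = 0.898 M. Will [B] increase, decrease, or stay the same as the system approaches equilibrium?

Q = [B]²·[DE]² / ([Z₂]³·[J]³·[A]²) = (0.380)²·(3.31×10⁻⁴)² / ((0.898)³·(0.0335)³·(0.00235)²) = 105
Q = 105 < K = 1480: net forward reaction.
B is a product, so it increases.

increase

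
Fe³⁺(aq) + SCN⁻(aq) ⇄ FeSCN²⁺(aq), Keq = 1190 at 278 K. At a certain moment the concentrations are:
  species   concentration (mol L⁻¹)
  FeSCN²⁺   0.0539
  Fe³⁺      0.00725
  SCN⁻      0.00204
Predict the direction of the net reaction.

reverse (toward reactants)

Q = [FeSCN²⁺] / ([Fe³⁺]·[SCN⁻]) = (0.0539) / ((0.00725)·(0.00204)) = 3640
Q = 3640 > Keq = 1190, so the reverse reaction proceeds.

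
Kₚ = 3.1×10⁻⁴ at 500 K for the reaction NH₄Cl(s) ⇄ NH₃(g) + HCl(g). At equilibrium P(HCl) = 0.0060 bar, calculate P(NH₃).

P(NH₃) = 0.052 bar

(NH₄Cl is a pure solid — omitted from Kₚ.)
At equilibrium, Kₚ = P(NH₃)·P(HCl) = 3.1×10⁻⁴.
(P(NH₃))·(0.0060) = 3.1×10⁻⁴
P(NH₃) = 0.0517 = 0.052 bar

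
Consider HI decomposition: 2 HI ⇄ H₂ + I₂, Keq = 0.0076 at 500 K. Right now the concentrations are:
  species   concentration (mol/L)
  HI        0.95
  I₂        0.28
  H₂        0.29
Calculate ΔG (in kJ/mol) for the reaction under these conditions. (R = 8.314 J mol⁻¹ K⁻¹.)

ΔG = 10.3 kJ/mol

Q = [H₂]·[I₂] / [HI]² = (0.29)·(0.28) / (0.95)² = 0.0900
ΔG = RT ln(Q/Keq) = (8.314 J mol⁻¹ K⁻¹)(500 K) × ln(0.0900/0.0076)
   = (4.157 kJ/mol)(2.472) = 10.3 kJ/mol
ΔG > 0, so the forward reaction is non-spontaneous (proceeds in reverse).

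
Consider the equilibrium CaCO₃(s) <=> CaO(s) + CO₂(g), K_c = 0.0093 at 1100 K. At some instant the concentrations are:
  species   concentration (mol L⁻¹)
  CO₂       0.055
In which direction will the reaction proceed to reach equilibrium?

(CaCO₃, CaO are pure solids — omitted from Q_c.)
Q_c = [CO₂] = 0.055
Q_c = 0.055 > K_c = 0.0093, so the reverse reaction proceeds.

to the left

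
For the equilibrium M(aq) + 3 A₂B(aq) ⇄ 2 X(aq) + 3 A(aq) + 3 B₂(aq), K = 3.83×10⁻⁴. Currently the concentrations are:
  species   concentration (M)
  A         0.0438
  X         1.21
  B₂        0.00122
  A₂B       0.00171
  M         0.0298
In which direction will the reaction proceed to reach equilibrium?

toward reactants

Q = [X]²·[A]³·[B₂]³ / ([M]·[A₂B]³) = (1.21)²·(0.0438)³·(0.00122)³ / ((0.0298)·(0.00171)³) = 0.00150
Q = 0.00150 > K = 3.83×10⁻⁴, so the reverse reaction proceeds.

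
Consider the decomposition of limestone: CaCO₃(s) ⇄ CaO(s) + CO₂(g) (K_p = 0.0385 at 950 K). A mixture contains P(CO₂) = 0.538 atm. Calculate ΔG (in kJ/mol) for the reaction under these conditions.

ΔG = 20.8 kJ/mol

(CaCO₃, CaO are pure solids — omitted from Q_p.)
Q_p = P(CO₂) = 0.538
ΔG = RT ln(Q_p/K_p) = (8.314 J mol⁻¹ K⁻¹)(950 K) × ln(0.538/0.0385)
   = (7.898 kJ/mol)(2.637) = 20.8 kJ/mol
ΔG > 0, so the forward reaction is non-spontaneous (proceeds in reverse).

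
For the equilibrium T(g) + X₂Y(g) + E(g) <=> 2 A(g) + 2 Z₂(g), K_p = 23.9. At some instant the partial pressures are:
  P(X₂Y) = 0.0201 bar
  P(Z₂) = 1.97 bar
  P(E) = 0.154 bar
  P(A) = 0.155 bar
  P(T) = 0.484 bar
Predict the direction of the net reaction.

in the reverse direction

Q_p = P(A)²·P(Z₂)² / (P(T)·P(X₂Y)·P(E)) = (0.155)²·(1.97)² / ((0.484)·(0.0201)·(0.154)) = 62.2
Q_p = 62.2 > K_p = 23.9, so the reverse reaction proceeds.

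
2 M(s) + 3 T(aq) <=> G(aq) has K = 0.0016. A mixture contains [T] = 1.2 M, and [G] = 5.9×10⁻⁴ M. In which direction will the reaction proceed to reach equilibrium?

to the right

(M is a pure solid — omitted from Q.)
Q = [G] / [T]³ = (5.9×10⁻⁴) / (1.2)³ = 3.4×10⁻⁴
Q = 3.4×10⁻⁴ < K = 0.0016, so the forward reaction proceeds.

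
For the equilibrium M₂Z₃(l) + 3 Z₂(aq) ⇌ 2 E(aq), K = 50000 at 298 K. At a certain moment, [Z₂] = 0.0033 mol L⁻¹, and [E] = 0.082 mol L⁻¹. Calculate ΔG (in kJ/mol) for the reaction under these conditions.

ΔG = 3.27 kJ/mol

(M₂Z₃ is a pure liquid — omitted from Q.)
Q = [E]² / [Z₂]³ = (0.082)² / (0.0033)³ = 1.87×10⁵
ΔG = RT ln(Q/K) = (8.314 J mol⁻¹ K⁻¹)(298 K) × ln(1.87×10⁵/50000)
   = (2.478 kJ/mol)(1.319) = 3.27 kJ/mol
ΔG > 0, so the forward reaction is non-spontaneous (proceeds in reverse).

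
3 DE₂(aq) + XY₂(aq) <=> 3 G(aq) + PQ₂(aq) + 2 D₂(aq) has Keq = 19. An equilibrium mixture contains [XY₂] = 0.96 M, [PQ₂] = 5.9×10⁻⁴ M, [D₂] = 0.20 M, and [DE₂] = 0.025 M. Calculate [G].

[G] = 2.3 M

At equilibrium, Keq = [G]³·[PQ₂]·[D₂]² / ([DE₂]³·[XY₂]) = 19.
([G])³·(5.9×10⁻⁴)·(0.20)² / ((0.025)³·(0.96)) = 19
[G]³ = 12.1 ⇒ [G] = 2.3 M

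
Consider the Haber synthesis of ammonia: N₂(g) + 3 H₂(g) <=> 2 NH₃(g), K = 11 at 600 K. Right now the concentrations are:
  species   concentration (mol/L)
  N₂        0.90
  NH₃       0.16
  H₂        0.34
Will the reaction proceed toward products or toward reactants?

Q = [NH₃]² / ([N₂]·[H₂]³) = (0.16)² / ((0.90)·(0.34)³) = 0.72
Q = 0.72 < K = 11, so the forward reaction proceeds.

to the right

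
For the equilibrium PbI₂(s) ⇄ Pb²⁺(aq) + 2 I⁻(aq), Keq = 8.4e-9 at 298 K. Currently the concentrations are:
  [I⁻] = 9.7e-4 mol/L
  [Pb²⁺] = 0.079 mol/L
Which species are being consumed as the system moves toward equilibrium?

(PbI₂ is a pure solid — omitted from Q.)
Q = [Pb²⁺]·[I⁻]² = (0.079)·(9.7e-4)² = 7.4e-8
Q = 7.4e-8 > Keq = 8.4e-9: net reverse reaction.

Pb²⁺, I⁻ (products)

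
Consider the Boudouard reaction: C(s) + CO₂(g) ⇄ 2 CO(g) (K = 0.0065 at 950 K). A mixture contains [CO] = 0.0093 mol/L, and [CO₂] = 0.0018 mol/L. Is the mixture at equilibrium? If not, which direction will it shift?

no; Q > K, reaction proceeds in reverse

(C is a pure solid — omitted from Q.)
Q = [CO]² / [CO₂] = (0.0093)² / (0.0018) = 0.048
Q = 0.048 > K = 0.0065: net reverse reaction.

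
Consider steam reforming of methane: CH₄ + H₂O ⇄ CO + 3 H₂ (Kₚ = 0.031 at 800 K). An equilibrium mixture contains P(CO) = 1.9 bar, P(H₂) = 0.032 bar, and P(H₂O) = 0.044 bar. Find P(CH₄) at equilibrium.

At equilibrium, Kₚ = P(CO)·P(H₂)³ / (P(CH₄)·P(H₂O)) = 0.031.
(1.9)·(0.032)³ / ((P(CH₄))·(0.044)) = 0.031
P(CH₄) = 0.0456 = 0.046 bar

P(CH₄) = 0.046 bar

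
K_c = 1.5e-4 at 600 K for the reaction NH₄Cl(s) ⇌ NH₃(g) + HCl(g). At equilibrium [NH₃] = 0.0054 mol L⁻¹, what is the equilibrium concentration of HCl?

[HCl] = 0.028 mol L⁻¹

(NH₄Cl is a pure solid — omitted from K_c.)
At equilibrium, K_c = [NH₃]·[HCl] = 1.5e-4.
(0.0054)·([HCl]) = 1.5e-4
[HCl] = 0.0278 = 0.028 mol L⁻¹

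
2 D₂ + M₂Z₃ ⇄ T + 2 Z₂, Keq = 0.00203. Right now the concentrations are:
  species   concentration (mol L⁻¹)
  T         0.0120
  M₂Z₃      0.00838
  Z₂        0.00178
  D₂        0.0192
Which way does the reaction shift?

Q = [T]·[Z₂]² / ([D₂]²·[M₂Z₃]) = (0.0120)·(0.00178)² / ((0.0192)²·(0.00838)) = 0.0123
Q = 0.0123 > Keq = 0.00203, so the reverse reaction proceeds.

reverse (toward reactants)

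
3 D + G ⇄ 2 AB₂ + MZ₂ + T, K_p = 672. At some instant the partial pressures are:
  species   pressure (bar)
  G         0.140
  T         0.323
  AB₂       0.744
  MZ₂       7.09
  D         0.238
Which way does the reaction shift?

Q_p = P(AB₂)²·P(MZ₂)·P(T) / (P(D)³·P(G)) = (0.744)²·(7.09)·(0.323) / ((0.238)³·(0.140)) = 672
Q_p = 672 = K_p, so the system is already at equilibrium.

neither direction; the system is at equilibrium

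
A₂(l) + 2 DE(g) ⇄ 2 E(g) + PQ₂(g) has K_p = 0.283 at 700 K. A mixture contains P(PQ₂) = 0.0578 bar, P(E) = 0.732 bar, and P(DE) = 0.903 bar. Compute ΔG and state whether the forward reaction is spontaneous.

(A₂ is a pure liquid — omitted from Q_p.)
Q_p = P(E)²·P(PQ₂) / P(DE)² = (0.732)²·(0.0578) / (0.903)² = 0.0380
ΔG = RT ln(Q_p/K_p) = (8.314 J mol⁻¹ K⁻¹)(700 K) × ln(0.0380/0.283)
   = (5.820 kJ/mol)(-2.008) = -11.7 kJ/mol
ΔG < 0, so the forward reaction is spontaneous (proceeds forward).

ΔG = -11.7 kJ/mol; the forward reaction is spontaneous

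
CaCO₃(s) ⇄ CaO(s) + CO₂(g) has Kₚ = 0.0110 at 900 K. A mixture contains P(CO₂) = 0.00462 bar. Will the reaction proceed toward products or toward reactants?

(CaCO₃, CaO are pure solids — omitted from Qₚ.)
Qₚ = P(CO₂) = 0.00462
Qₚ = 0.00462 < Kₚ = 0.0110, so the forward reaction proceeds.

in the forward direction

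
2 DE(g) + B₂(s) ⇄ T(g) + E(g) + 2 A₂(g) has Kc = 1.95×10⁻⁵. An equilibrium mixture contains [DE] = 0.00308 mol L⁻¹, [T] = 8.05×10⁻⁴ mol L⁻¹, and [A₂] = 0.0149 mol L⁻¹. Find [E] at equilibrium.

(B₂ is a pure solid — omitted from Kc.)
At equilibrium, Kc = [T]·[E]·[A₂]² / [DE]² = 1.95×10⁻⁵.
(8.05×10⁻⁴)·([E])·(0.0149)² / (0.00308)² = 1.95×10⁻⁵
[E] = 0.00104 mol L⁻¹

[E] = 0.00104 mol L⁻¹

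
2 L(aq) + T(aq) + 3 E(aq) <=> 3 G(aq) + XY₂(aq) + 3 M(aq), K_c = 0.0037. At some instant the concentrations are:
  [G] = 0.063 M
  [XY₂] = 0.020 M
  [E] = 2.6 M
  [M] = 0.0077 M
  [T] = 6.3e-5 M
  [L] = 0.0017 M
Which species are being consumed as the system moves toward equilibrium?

Q_c = [G]³·[XY₂]·[M]³ / ([L]²·[T]·[E]³) = (0.063)³·(0.020)·(0.0077)³ / ((0.0017)²·(6.3e-5)·(2.6)³) = 7.1e-4
Q_c = 7.1e-4 < K_c = 0.0037: net forward reaction.

L, T, E (reactants)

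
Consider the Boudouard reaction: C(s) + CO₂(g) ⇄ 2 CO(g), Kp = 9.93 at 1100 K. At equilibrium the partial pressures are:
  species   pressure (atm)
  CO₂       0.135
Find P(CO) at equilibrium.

(C is a pure solid — omitted from Kp.)
At equilibrium, Kp = P(CO)² / P(CO₂) = 9.93.
(P(CO))² / (0.135) = 9.93
P(CO)² = 1.34 ⇒ P(CO) = 1.16 atm

P(CO) = 1.16 atm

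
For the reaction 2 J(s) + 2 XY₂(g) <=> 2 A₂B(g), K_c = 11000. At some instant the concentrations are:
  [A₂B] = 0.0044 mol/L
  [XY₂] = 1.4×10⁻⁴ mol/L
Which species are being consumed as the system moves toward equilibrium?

J, XY₂ (reactants)

(J is a pure solid — omitted from Q_c.)
Q_c = [A₂B]² / [XY₂]² = (0.0044)² / (1.4×10⁻⁴)² = 990
Q_c = 990 < K_c = 11000: net forward reaction.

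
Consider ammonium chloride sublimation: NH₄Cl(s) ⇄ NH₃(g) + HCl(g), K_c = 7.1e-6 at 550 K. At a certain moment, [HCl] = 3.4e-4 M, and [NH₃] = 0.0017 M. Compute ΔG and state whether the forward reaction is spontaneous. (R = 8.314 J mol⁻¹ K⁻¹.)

ΔG = -11.5 kJ/mol; the forward reaction is spontaneous

(NH₄Cl is a pure solid — omitted from Q_c.)
Q_c = [NH₃]·[HCl] = (0.0017)·(3.4e-4) = 5.78e-7
ΔG = RT ln(Q_c/K_c) = (8.314 J mol⁻¹ K⁻¹)(550 K) × ln(5.78e-7/7.1e-6)
   = (4.573 kJ/mol)(-2.508) = -11.5 kJ/mol
ΔG < 0, so the forward reaction is spontaneous (proceeds forward).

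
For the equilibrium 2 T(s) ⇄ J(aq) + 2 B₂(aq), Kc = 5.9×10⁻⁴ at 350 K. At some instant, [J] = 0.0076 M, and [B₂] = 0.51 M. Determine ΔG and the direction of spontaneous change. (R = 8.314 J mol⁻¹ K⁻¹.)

ΔG = 3.52 kJ/mol; the forward reaction is non-spontaneous

(T is a pure solid — omitted from Qc.)
Qc = [J]·[B₂]² = (0.0076)·(0.51)² = 0.00198
ΔG = RT ln(Qc/Kc) = (8.314 J mol⁻¹ K⁻¹)(350 K) × ln(0.00198/5.9×10⁻⁴)
   = (2.910 kJ/mol)(1.211) = 3.52 kJ/mol
ΔG > 0, so the forward reaction is non-spontaneous (proceeds in reverse).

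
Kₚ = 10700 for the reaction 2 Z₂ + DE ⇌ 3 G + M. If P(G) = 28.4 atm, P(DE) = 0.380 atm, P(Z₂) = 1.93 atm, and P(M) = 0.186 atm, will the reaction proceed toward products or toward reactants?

toward products

Qₚ = P(G)³·P(M) / (P(Z₂)²·P(DE)) = (28.4)³·(0.186) / ((1.93)²·(0.380)) = 3010
Qₚ = 3010 < Kₚ = 10700, so the forward reaction proceeds.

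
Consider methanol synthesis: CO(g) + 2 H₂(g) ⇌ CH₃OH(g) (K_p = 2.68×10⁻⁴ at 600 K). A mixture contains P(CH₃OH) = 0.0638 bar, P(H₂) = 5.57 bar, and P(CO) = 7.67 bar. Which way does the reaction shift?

Q_p = P(CH₃OH) / (P(CO)·P(H₂)²) = (0.0638) / ((7.67)·(5.57)²) = 2.68×10⁻⁴
Q_p = 2.68×10⁻⁴ = K_p, so the system is already at equilibrium.

no net change (already at equilibrium)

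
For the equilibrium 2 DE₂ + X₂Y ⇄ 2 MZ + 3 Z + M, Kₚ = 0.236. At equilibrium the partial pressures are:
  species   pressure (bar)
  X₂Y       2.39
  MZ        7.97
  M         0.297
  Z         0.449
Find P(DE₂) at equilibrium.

P(DE₂) = 1.74 bar

At equilibrium, Kₚ = P(MZ)²·P(Z)³·P(M) / (P(DE₂)²·P(X₂Y)) = 0.236.
(7.97)²·(0.449)³·(0.297) / ((P(DE₂))²·(2.39)) = 0.236
P(DE₂)² = 3.03 ⇒ P(DE₂) = 1.74 bar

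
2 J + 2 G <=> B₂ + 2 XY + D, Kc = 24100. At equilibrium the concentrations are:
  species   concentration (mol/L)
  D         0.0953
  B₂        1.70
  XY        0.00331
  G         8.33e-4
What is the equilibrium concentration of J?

At equilibrium, Kc = [B₂]·[XY]²·[D] / ([J]²·[G]²) = 24100.
(1.70)·(0.00331)²·(0.0953) / (([J])²·(8.33e-4)²) = 24100
[J]² = 1.06e-4 ⇒ [J] = 0.0103 mol/L

[J] = 0.0103 mol/L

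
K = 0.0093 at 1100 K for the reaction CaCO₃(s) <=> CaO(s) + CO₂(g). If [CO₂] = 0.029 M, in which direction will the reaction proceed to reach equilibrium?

to the left

(CaCO₃, CaO are pure solids — omitted from Q.)
Q = [CO₂] = 0.029
Q = 0.029 > K = 0.0093, so the reverse reaction proceeds.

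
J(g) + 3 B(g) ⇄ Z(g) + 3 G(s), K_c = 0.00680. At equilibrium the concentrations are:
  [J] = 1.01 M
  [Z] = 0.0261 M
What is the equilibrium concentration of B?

[B] = 1.56 M

(G is a pure solid — omitted from K_c.)
At equilibrium, K_c = [Z] / ([J]·[B]³) = 0.00680.
(0.0261) / ((1.01)·([B])³) = 0.00680
[B]³ = 3.80 ⇒ [B] = 1.56 M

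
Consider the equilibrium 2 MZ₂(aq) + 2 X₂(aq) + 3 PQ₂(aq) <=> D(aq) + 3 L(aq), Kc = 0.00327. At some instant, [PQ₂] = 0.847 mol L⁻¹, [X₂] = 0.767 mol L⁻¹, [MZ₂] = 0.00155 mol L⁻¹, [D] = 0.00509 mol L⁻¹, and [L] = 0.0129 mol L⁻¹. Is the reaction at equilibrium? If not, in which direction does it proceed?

Qc = [D]·[L]³ / ([MZ₂]²·[X₂]²·[PQ₂]³) = (0.00509)·(0.0129)³ / ((0.00155)²·(0.767)²·(0.847)³) = 0.0127
Qc = 0.0127 > Kc = 0.00327, so the reverse reaction proceeds.

to the left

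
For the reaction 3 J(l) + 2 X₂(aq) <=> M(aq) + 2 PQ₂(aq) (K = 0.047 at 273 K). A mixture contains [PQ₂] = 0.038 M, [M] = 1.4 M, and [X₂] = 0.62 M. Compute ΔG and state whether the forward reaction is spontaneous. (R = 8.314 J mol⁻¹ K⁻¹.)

(J is a pure liquid — omitted from Q.)
Q = [M]·[PQ₂]² / [X₂]² = (1.4)·(0.038)² / (0.62)² = 0.00526
ΔG = RT ln(Q/K) = (8.314 J mol⁻¹ K⁻¹)(273 K) × ln(0.00526/0.047)
   = (2.270 kJ/mol)(-2.190) = -4.97 kJ/mol
ΔG < 0, so the forward reaction is spontaneous (proceeds forward).

ΔG = -4.97 kJ/mol; the forward reaction is spontaneous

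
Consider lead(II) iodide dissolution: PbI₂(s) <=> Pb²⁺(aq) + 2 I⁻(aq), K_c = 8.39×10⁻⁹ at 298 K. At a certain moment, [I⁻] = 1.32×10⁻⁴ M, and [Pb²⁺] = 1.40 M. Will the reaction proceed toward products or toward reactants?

(PbI₂ is a pure solid — omitted from Q_c.)
Q_c = [Pb²⁺]·[I⁻]² = (1.40)·(1.32×10⁻⁴)² = 2.44×10⁻⁸
Q_c = 2.44×10⁻⁸ > K_c = 8.39×10⁻⁹, so the reverse reaction proceeds.

toward reactants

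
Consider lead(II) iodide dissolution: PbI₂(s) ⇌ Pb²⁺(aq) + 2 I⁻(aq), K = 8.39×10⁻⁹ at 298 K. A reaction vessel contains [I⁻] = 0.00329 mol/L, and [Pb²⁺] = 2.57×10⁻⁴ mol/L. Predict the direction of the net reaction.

(PbI₂ is a pure solid — omitted from Q.)
Q = [Pb²⁺]·[I⁻]² = (2.57×10⁻⁴)·(0.00329)² = 2.78×10⁻⁹
Q = 2.78×10⁻⁹ < K = 8.39×10⁻⁹, so the forward reaction proceeds.

in the forward direction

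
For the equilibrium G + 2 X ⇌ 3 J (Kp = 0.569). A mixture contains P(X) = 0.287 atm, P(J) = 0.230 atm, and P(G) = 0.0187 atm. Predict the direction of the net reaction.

Qp = P(J)³ / (P(G)·P(X)²) = (0.230)³ / ((0.0187)·(0.287)²) = 7.90
Qp = 7.90 > Kp = 0.569, so the reverse reaction proceeds.

to the left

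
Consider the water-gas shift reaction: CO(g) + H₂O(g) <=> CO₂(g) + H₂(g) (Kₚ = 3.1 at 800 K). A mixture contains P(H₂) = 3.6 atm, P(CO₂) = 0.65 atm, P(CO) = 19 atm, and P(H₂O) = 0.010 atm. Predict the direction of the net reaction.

Qₚ = P(CO₂)·P(H₂) / (P(CO)·P(H₂O)) = (0.65)·(3.6) / ((19)·(0.010)) = 12
Qₚ = 12 > Kₚ = 3.1, so the reverse reaction proceeds.

toward reactants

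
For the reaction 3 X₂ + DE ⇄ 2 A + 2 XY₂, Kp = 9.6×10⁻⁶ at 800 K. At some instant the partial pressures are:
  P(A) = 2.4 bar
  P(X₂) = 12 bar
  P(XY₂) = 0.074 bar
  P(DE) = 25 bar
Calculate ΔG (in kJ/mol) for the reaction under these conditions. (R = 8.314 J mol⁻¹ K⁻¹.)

ΔG = -17.1 kJ/mol

Qp = P(A)²·P(XY₂)² / (P(X₂)³·P(DE)) = (2.4)²·(0.074)² / ((12)³·(25)) = 7.30×10⁻⁷
ΔG = RT ln(Qp/Kp) = (8.314 J mol⁻¹ K⁻¹)(800 K) × ln(7.30×10⁻⁷/9.6×10⁻⁶)
   = (6.651 kJ/mol)(-2.576) = -17.1 kJ/mol
ΔG < 0, so the forward reaction is spontaneous (proceeds forward).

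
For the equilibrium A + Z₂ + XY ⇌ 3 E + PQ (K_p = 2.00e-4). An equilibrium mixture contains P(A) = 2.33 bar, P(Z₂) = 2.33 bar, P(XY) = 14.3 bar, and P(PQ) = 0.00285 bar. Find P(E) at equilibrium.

At equilibrium, K_p = P(E)³·P(PQ) / (P(A)·P(Z₂)·P(XY)) = 2.00e-4.
(P(E))³·(0.00285) / ((2.33)·(2.33)·(14.3)) = 2.00e-4
P(E)³ = 5.45 ⇒ P(E) = 1.76 bar

P(E) = 1.76 bar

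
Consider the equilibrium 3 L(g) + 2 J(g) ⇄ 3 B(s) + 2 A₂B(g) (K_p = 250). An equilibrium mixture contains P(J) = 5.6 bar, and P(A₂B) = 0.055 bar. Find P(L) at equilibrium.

P(L) = 0.0073 bar

(B is a pure solid — omitted from K_p.)
At equilibrium, K_p = P(A₂B)² / (P(L)³·P(J)²) = 250.
(0.055)² / ((P(L))³·(5.6)²) = 250
P(L)³ = 3.86e-7 ⇒ P(L) = 0.0073 bar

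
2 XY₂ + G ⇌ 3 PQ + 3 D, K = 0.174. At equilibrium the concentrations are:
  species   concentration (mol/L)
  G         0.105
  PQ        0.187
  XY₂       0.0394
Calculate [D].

At equilibrium, K = [PQ]³·[D]³ / ([XY₂]²·[G]) = 0.174.
(0.187)³·([D])³ / ((0.0394)²·(0.105)) = 0.174
[D]³ = 0.00434 ⇒ [D] = 0.163 mol/L

[D] = 0.163 mol/L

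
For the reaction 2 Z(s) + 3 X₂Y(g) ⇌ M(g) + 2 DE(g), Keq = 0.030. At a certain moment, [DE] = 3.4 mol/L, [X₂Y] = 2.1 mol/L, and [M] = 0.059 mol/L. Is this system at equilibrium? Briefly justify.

no; Q > K, reaction proceeds in reverse

(Z is a pure solid — omitted from Q.)
Q = [M]·[DE]² / [X₂Y]³ = (0.059)·(3.4)² / (2.1)³ = 0.074
Q = 0.074 > Keq = 0.030: net reverse reaction.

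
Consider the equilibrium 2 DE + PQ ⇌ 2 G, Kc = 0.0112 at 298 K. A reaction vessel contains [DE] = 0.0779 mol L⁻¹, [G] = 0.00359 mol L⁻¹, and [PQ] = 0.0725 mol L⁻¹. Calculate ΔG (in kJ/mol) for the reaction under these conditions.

ΔG = 2.38 kJ/mol

Qc = [G]² / ([DE]²·[PQ]) = (0.00359)² / ((0.0779)²·(0.0725)) = 0.0293
ΔG = RT ln(Qc/Kc) = (8.314 J mol⁻¹ K⁻¹)(298 K) × ln(0.0293/0.0112)
   = (2.478 kJ/mol)(0.9617) = 2.38 kJ/mol
ΔG > 0, so the forward reaction is non-spontaneous (proceeds in reverse).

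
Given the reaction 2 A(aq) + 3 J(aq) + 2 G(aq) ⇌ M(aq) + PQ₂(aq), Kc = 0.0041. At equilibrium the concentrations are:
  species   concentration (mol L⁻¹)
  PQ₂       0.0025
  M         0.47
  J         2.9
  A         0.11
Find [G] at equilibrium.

At equilibrium, Kc = [M]·[PQ₂] / ([A]²·[J]³·[G]²) = 0.0041.
(0.47)·(0.0025) / ((0.11)²·(2.9)³·([G])²) = 0.0041
[G]² = 0.971 ⇒ [G] = 0.99 mol L⁻¹

[G] = 0.99 mol L⁻¹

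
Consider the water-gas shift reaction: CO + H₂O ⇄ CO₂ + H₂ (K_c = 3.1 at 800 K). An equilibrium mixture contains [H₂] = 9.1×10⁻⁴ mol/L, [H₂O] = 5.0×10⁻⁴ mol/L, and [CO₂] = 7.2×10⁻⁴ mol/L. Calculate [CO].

[CO] = 4.2×10⁻⁴ mol/L

At equilibrium, K_c = [CO₂]·[H₂] / ([CO]·[H₂O]) = 3.1.
(7.2×10⁻⁴)·(9.1×10⁻⁴) / (([CO])·(5.0×10⁻⁴)) = 3.1
[CO] = 4.23×10⁻⁴ = 4.2×10⁻⁴ mol/L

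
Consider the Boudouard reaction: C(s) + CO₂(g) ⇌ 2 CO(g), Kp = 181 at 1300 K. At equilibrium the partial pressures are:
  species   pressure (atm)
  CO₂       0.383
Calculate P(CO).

P(CO) = 8.33 atm

(C is a pure solid — omitted from Kp.)
At equilibrium, Kp = P(CO)² / P(CO₂) = 181.
(P(CO))² / (0.383) = 181
P(CO)² = 69.3 ⇒ P(CO) = 8.33 atm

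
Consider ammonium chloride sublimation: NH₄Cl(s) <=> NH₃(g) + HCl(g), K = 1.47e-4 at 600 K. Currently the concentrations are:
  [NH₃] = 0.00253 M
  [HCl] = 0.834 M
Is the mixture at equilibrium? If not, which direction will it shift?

(NH₄Cl is a pure solid — omitted from Q.)
Q = [NH₃]·[HCl] = (0.00253)·(0.834) = 0.00211
Q = 0.00211 > K = 1.47e-4: net reverse reaction.

no; Q > K, reaction proceeds in reverse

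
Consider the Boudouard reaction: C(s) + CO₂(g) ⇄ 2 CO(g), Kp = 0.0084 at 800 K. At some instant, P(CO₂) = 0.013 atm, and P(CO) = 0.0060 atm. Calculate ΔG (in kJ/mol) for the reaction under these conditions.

(C is a pure solid — omitted from Qp.)
Qp = P(CO)² / P(CO₂) = (0.0060)² / (0.013) = 0.00277
ΔG = RT ln(Qp/Kp) = (8.314 J mol⁻¹ K⁻¹)(800 K) × ln(0.00277/0.0084)
   = (6.651 kJ/mol)(-1.109) = -7.38 kJ/mol
ΔG < 0, so the forward reaction is spontaneous (proceeds forward).

ΔG = -7.38 kJ/mol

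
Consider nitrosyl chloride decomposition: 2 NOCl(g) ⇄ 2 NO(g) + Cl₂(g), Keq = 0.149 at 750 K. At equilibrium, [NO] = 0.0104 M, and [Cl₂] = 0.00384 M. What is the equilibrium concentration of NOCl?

[NOCl] = 0.00167 M

At equilibrium, Keq = [NO]²·[Cl₂] / [NOCl]² = 0.149.
(0.0104)²·(0.00384) / ([NOCl])² = 0.149
[NOCl]² = 2.79×10⁻⁶ ⇒ [NOCl] = 0.00167 M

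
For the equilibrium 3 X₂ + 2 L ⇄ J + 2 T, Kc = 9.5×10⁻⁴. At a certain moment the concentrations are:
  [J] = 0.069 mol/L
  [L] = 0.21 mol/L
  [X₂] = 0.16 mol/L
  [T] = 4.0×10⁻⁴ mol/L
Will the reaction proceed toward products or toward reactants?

Qc = [J]·[T]² / ([X₂]³·[L]²) = (0.069)·(4.0×10⁻⁴)² / ((0.16)³·(0.21)²) = 6.1×10⁻⁵
Qc = 6.1×10⁻⁵ < Kc = 9.5×10⁻⁴, so the forward reaction proceeds.

toward products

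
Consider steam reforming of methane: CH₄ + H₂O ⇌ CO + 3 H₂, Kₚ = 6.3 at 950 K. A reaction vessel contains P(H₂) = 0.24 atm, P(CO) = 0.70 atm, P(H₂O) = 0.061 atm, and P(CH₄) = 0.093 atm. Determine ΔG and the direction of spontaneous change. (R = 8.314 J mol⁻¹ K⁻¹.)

Qₚ = P(CO)·P(H₂)³ / (P(CH₄)·P(H₂O)) = (0.70)·(0.24)³ / ((0.093)·(0.061)) = 1.71
ΔG = RT ln(Qₚ/Kₚ) = (8.314 J mol⁻¹ K⁻¹)(950 K) × ln(1.71/6.3)
   = (7.898 kJ/mol)(-1.304) = -10.3 kJ/mol
ΔG < 0, so the forward reaction is spontaneous (proceeds forward).

ΔG = -10.3 kJ/mol; the forward reaction is spontaneous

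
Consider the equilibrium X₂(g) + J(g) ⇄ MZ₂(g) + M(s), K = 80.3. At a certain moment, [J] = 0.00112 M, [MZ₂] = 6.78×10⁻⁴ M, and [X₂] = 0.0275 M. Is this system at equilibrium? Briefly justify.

no; Q < K, reaction proceeds forward

(M is a pure solid — omitted from Q.)
Q = [MZ₂] / ([X₂]·[J]) = (6.78×10⁻⁴) / ((0.0275)·(0.00112)) = 22.0
Q = 22.0 < K = 80.3: net forward reaction.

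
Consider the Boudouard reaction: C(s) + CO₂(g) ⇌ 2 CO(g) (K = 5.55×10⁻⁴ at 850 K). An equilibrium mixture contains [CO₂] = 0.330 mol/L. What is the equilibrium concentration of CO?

[CO] = 0.0135 mol/L

(C is a pure solid — omitted from K.)
At equilibrium, K = [CO]² / [CO₂] = 5.55×10⁻⁴.
([CO])² / (0.330) = 5.55×10⁻⁴
[CO]² = 1.83×10⁻⁴ ⇒ [CO] = 0.0135 mol/L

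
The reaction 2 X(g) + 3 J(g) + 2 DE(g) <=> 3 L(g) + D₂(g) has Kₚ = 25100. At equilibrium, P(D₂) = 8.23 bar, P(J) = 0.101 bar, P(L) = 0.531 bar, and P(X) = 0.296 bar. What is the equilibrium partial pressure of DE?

P(DE) = 0.737 bar

At equilibrium, Kₚ = P(L)³·P(D₂) / (P(X)²·P(J)³·P(DE)²) = 25100.
(0.531)³·(8.23) / ((0.296)²·(0.101)³·(P(DE))²) = 25100
P(DE)² = 0.544 ⇒ P(DE) = 0.737 bar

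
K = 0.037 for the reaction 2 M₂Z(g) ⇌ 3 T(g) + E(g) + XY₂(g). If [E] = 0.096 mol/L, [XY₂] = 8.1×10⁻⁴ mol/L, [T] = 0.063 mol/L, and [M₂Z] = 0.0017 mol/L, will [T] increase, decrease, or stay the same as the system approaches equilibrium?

increase

Q = [T]³·[E]·[XY₂] / [M₂Z]² = (0.063)³·(0.096)·(8.1×10⁻⁴) / (0.0017)² = 0.0067
Q = 0.0067 < K = 0.037: net forward reaction.
T is a product, so it increases.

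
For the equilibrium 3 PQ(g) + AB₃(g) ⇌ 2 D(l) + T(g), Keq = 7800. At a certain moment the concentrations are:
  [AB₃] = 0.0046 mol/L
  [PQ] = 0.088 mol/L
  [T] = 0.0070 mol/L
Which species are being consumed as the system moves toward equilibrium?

PQ, AB₃ (reactants)

(D is a pure liquid — omitted from Q.)
Q = [T] / ([PQ]³·[AB₃]) = (0.0070) / ((0.088)³·(0.0046)) = 2200
Q = 2200 < Keq = 7800: net forward reaction.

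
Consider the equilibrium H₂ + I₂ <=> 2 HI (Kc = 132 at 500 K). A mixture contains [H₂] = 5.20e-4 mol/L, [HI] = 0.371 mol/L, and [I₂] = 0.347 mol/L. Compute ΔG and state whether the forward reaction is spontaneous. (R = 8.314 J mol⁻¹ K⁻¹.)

ΔG = 7.29 kJ/mol; the forward reaction is non-spontaneous

Qc = [HI]² / ([H₂]·[I₂]) = (0.371)² / ((5.20e-4)·(0.347)) = 763
ΔG = RT ln(Qc/Kc) = (8.314 J mol⁻¹ K⁻¹)(500 K) × ln(763/132)
   = (4.157 kJ/mol)(1.754) = 7.29 kJ/mol
ΔG > 0, so the forward reaction is non-spontaneous (proceeds in reverse).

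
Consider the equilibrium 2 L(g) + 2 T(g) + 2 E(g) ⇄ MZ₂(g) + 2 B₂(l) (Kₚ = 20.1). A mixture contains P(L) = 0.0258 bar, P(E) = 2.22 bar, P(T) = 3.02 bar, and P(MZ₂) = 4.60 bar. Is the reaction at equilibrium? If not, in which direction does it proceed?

(B₂ is a pure liquid — omitted from Qₚ.)
Qₚ = P(MZ₂) / (P(L)²·P(T)²·P(E)²) = (4.60) / ((0.0258)²·(3.02)²·(2.22)²) = 154
Qₚ = 154 > Kₚ = 20.1, so the reverse reaction proceeds.

toward reactants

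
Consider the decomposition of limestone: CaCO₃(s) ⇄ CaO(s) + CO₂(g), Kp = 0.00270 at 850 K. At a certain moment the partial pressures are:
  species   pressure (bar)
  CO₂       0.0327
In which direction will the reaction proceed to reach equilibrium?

(CaCO₃, CaO are pure solids — omitted from Qp.)
Qp = P(CO₂) = 0.0327
Qp = 0.0327 > Kp = 0.00270, so the reverse reaction proceeds.

toward reactants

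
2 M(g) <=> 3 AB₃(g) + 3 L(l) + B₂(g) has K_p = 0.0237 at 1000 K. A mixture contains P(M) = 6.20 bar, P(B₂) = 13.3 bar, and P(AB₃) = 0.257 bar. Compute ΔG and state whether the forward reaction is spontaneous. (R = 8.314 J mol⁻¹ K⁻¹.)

(L is a pure liquid — omitted from Q_p.)
Q_p = P(AB₃)³·P(B₂) / P(M)² = (0.257)³·(13.3) / (6.20)² = 0.00587
ΔG = RT ln(Q_p/K_p) = (8.314 J mol⁻¹ K⁻¹)(1000 K) × ln(0.00587/0.0237)
   = (8.314 kJ/mol)(-1.396) = -11.6 kJ/mol
ΔG < 0, so the forward reaction is spontaneous (proceeds forward).

ΔG = -11.6 kJ/mol; the forward reaction is spontaneous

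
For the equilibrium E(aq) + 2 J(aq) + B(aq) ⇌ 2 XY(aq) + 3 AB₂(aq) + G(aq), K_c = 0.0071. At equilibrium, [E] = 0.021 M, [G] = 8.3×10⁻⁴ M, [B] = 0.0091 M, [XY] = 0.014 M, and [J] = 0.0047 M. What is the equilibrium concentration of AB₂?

[AB₂] = 0.057 M

At equilibrium, K_c = [XY]²·[AB₂]³·[G] / ([E]·[J]²·[B]) = 0.0071.
(0.014)²·([AB₂])³·(8.3×10⁻⁴) / ((0.021)·(0.0047)²·(0.0091)) = 0.0071
[AB₂]³ = 1.84×10⁻⁴ ⇒ [AB₂] = 0.057 M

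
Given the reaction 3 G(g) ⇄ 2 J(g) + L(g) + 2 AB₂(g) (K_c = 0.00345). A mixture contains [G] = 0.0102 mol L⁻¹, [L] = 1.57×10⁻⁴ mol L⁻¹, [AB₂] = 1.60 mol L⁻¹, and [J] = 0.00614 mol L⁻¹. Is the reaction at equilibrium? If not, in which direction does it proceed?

reverse (toward reactants)

Q_c = [J]²·[L]·[AB₂]² / [G]³ = (0.00614)²·(1.57×10⁻⁴)·(1.60)² / (0.0102)³ = 0.0143
Q_c = 0.0143 > K_c = 0.00345, so the reverse reaction proceeds.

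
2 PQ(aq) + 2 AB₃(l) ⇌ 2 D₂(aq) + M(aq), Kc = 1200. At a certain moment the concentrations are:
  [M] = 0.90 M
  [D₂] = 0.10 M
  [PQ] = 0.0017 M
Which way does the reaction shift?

(AB₃ is a pure liquid — omitted from Qc.)
Qc = [D₂]²·[M] / [PQ]² = (0.10)²·(0.90) / (0.0017)² = 3100
Qc = 3100 > Kc = 1200, so the reverse reaction proceeds.

reverse (toward reactants)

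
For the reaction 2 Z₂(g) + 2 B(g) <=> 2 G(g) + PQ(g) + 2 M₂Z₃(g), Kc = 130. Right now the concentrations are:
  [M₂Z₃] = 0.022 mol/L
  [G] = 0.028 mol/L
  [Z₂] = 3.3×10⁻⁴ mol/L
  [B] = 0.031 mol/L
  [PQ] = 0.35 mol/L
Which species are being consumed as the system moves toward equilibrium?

G, PQ, M₂Z₃ (products)

Qc = [G]²·[PQ]·[M₂Z₃]² / ([Z₂]²·[B]²) = (0.028)²·(0.35)·(0.022)² / ((3.3×10⁻⁴)²·(0.031)²) = 1300
Qc = 1300 > Kc = 130: net reverse reaction.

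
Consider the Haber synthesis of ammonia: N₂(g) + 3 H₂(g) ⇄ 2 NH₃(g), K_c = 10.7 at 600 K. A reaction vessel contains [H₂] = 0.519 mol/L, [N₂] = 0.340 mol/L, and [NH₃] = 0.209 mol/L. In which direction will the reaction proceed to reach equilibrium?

Q_c = [NH₃]² / ([N₂]·[H₂]³) = (0.209)² / ((0.340)·(0.519)³) = 0.919
Q_c = 0.919 < K_c = 10.7, so the forward reaction proceeds.

toward products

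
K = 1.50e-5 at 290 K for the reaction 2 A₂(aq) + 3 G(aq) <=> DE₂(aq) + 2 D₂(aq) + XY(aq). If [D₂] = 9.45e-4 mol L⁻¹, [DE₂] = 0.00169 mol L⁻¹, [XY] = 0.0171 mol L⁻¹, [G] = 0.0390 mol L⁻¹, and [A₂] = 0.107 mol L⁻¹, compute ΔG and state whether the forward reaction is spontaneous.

ΔG = 2.24 kJ/mol; the forward reaction is non-spontaneous

Q = [DE₂]·[D₂]²·[XY] / ([A₂]²·[G]³) = (0.00169)·(9.45e-4)²·(0.0171) / ((0.107)²·(0.0390)³) = 3.80e-5
ΔG = RT ln(Q/K) = (8.314 J mol⁻¹ K⁻¹)(290 K) × ln(3.80e-5/1.50e-5)
   = (2.411 kJ/mol)(0.9295) = 2.24 kJ/mol
ΔG > 0, so the forward reaction is non-spontaneous (proceeds in reverse).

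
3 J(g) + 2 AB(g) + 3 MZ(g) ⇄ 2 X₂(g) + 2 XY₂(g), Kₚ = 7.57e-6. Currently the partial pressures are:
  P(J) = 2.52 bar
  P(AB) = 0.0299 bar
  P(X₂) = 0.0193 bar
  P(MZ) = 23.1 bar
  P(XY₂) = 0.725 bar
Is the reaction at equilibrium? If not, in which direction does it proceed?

in the forward direction

Qₚ = P(X₂)²·P(XY₂)² / (P(J)³·P(AB)²·P(MZ)³) = (0.0193)²·(0.725)² / ((2.52)³·(0.0299)²·(23.1)³) = 1.11e-6
Qₚ = 1.11e-6 < Kₚ = 7.57e-6, so the forward reaction proceeds.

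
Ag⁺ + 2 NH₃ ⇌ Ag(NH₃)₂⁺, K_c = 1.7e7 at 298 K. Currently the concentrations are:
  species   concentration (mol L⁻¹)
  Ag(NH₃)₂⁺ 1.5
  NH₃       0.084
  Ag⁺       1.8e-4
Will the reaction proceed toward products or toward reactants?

to the right

Q_c = [Ag(NH₃)₂⁺] / ([Ag⁺]·[NH₃]²) = (1.5) / ((1.8e-4)·(0.084)²) = 1.2e6
Q_c = 1.2e6 < K_c = 1.7e7, so the forward reaction proceeds.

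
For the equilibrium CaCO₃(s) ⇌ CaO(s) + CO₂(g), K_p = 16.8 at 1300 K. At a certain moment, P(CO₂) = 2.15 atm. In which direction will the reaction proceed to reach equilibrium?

(CaCO₃, CaO are pure solids — omitted from Q_p.)
Q_p = P(CO₂) = 2.15
Q_p = 2.15 < K_p = 16.8, so the forward reaction proceeds.

toward products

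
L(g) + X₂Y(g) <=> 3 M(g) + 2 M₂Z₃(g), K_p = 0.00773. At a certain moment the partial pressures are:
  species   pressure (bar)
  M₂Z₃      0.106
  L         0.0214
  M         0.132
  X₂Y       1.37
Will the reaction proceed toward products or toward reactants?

in the forward direction

Q_p = P(M)³·P(M₂Z₃)² / (P(L)·P(X₂Y)) = (0.132)³·(0.106)² / ((0.0214)·(1.37)) = 8.81×10⁻⁴
Q_p = 8.81×10⁻⁴ < K_p = 0.00773, so the forward reaction proceeds.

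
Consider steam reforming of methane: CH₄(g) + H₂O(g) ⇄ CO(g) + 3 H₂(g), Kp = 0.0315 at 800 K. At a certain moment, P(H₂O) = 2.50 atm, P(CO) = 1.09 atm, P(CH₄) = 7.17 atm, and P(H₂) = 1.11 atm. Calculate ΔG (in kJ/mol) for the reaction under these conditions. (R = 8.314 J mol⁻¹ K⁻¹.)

Qp = P(CO)·P(H₂)³ / (P(CH₄)·P(H₂O)) = (1.09)·(1.11)³ / ((7.17)·(2.50)) = 0.0832
ΔG = RT ln(Qp/Kp) = (8.314 J mol⁻¹ K⁻¹)(800 K) × ln(0.0832/0.0315)
   = (6.651 kJ/mol)(0.9713) = 6.46 kJ/mol
ΔG > 0, so the forward reaction is non-spontaneous (proceeds in reverse).

ΔG = 6.46 kJ/mol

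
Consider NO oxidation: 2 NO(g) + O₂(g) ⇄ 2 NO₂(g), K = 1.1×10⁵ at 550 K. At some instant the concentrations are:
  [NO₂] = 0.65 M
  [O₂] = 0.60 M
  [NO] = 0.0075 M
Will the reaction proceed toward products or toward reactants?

in the forward direction

Q = [NO₂]² / ([NO]²·[O₂]) = (0.65)² / ((0.0075)²·(0.60)) = 13000
Q = 13000 < K = 1.1×10⁵, so the forward reaction proceeds.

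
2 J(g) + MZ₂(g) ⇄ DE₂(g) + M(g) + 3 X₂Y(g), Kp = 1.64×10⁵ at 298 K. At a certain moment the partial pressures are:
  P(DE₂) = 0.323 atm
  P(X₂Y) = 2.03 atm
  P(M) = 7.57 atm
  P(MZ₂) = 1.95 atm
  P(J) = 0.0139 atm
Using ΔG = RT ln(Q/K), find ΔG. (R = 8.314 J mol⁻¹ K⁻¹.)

Qp = P(DE₂)·P(M)·P(X₂Y)³ / (P(J)²·P(MZ₂)) = (0.323)·(7.57)·(2.03)³ / ((0.0139)²·(1.95)) = 54300
ΔG = RT ln(Qp/Kp) = (8.314 J mol⁻¹ K⁻¹)(298 K) × ln(54300/1.64×10⁵)
   = (2.478 kJ/mol)(-1.105) = -2.74 kJ/mol
ΔG < 0, so the forward reaction is spontaneous (proceeds forward).

ΔG = -2.74 kJ/mol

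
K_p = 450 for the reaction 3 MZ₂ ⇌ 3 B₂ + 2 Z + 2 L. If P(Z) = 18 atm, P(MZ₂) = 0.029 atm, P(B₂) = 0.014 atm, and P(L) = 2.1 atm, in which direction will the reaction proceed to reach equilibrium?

to the right

Q_p = P(B₂)³·P(Z)²·P(L)² / P(MZ₂)³ = (0.014)³·(18)²·(2.1)² / (0.029)³ = 160
Q_p = 160 < K_p = 450, so the forward reaction proceeds.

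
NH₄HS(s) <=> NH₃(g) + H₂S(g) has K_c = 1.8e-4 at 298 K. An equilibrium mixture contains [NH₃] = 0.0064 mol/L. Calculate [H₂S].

(NH₄HS is a pure solid — omitted from K_c.)
At equilibrium, K_c = [NH₃]·[H₂S] = 1.8e-4.
(0.0064)·([H₂S]) = 1.8e-4
[H₂S] = 0.0281 = 0.028 mol/L

[H₂S] = 0.028 mol/L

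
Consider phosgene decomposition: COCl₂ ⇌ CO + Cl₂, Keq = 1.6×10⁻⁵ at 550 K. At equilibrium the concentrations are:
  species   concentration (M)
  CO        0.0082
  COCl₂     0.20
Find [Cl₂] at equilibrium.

At equilibrium, Keq = [CO]·[Cl₂] / [COCl₂] = 1.6×10⁻⁵.
(0.0082)·([Cl₂]) / (0.20) = 1.6×10⁻⁵
[Cl₂] = 3.90×10⁻⁴ = 3.9×10⁻⁴ M

[Cl₂] = 3.9×10⁻⁴ M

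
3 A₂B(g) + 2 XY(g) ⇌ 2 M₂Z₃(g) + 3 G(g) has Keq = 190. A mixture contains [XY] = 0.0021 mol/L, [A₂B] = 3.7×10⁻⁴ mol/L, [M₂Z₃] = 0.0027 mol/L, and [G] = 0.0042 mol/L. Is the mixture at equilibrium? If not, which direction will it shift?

Q = [M₂Z₃]²·[G]³ / ([A₂B]³·[XY]²) = (0.0027)²·(0.0042)³ / ((3.7×10⁻⁴)³·(0.0021)²) = 2400
Q = 2400 > Keq = 190: net reverse reaction.

no; Q > K, reaction proceeds in reverse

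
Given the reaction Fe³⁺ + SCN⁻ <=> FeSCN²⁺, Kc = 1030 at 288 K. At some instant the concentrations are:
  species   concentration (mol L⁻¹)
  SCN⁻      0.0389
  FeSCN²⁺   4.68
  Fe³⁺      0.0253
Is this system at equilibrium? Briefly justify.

Qc = [FeSCN²⁺] / ([Fe³⁺]·[SCN⁻]) = (4.68) / ((0.0253)·(0.0389)) = 4760
Qc = 4760 > Kc = 1030: net reverse reaction.

no; Q > K, reaction proceeds in reverse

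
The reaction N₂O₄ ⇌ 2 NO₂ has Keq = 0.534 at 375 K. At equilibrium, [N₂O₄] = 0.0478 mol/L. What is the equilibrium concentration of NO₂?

At equilibrium, Keq = [NO₂]² / [N₂O₄] = 0.534.
([NO₂])² / (0.0478) = 0.534
[NO₂]² = 0.0255 ⇒ [NO₂] = 0.160 mol/L

[NO₂] = 0.160 mol/L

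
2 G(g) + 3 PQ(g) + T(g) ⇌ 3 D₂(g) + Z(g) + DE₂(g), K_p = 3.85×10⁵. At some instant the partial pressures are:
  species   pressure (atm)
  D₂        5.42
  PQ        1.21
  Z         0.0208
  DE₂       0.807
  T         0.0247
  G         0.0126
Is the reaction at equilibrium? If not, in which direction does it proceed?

Q_p = P(D₂)³·P(Z)·P(DE₂) / (P(G)²·P(PQ)³·P(T)) = (5.42)³·(0.0208)·(0.807) / ((0.0126)²·(1.21)³·(0.0247)) = 3.85×10⁵
Q_p = 3.85×10⁵ = K_p, so the system is already at equilibrium.

no net change (already at equilibrium)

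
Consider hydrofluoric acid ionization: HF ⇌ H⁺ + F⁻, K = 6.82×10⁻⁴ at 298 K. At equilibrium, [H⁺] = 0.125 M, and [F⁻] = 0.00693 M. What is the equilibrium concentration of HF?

At equilibrium, K = [H⁺]·[F⁻] / [HF] = 6.82×10⁻⁴.
(0.125)·(0.00693) / ([HF]) = 6.82×10⁻⁴
[HF] = 1.27 M

[HF] = 1.27 M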